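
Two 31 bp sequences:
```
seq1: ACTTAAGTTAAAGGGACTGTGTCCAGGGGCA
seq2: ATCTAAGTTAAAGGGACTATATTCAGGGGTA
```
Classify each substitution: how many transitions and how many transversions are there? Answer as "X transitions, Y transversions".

6 transitions, 0 transversions

Mismatches (1-based):
site 2: C→T (pyrimidine→pyrimidine, transition)
site 3: T→C (pyrimidine→pyrimidine, transition)
site 19: G→A (purine→purine, transition)
site 21: G→A (purine→purine, transition)
site 23: C→T (pyrimidine→pyrimidine, transition)
site 30: C→T (pyrimidine→pyrimidine, transition)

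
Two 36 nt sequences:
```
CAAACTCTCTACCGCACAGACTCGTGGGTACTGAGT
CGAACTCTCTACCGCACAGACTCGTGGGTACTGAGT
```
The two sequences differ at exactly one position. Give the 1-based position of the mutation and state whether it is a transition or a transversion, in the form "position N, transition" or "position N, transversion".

Position 2 changes A→G. A is a purine and G is a purine, so this is a transition.

position 2, transition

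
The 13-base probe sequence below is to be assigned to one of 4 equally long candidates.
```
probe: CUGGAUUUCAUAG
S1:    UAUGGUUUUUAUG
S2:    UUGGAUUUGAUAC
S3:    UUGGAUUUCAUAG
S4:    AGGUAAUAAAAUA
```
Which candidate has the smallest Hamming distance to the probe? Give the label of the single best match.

S3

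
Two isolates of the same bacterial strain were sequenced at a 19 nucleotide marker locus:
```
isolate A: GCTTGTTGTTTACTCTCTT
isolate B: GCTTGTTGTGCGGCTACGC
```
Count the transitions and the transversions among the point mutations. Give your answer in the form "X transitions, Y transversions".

5 transitions, 4 transversions

Mismatches (1-based):
site 10: T→G (pyrimidine→purine, transversion)
site 11: T→C (pyrimidine→pyrimidine, transition)
site 12: A→G (purine→purine, transition)
site 13: C→G (pyrimidine→purine, transversion)
site 14: T→C (pyrimidine→pyrimidine, transition)
site 15: C→T (pyrimidine→pyrimidine, transition)
site 16: T→A (pyrimidine→purine, transversion)
site 18: T→G (pyrimidine→purine, transversion)
site 19: T→C (pyrimidine→pyrimidine, transition)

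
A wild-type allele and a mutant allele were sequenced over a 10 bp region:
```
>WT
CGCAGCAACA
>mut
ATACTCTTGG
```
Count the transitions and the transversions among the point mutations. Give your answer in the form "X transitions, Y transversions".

1 transition, 8 transversions

Mismatches (1-based):
position 1: C→A (pyrimidine→purine, transversion)
position 2: G→T (purine→pyrimidine, transversion)
position 3: C→A (pyrimidine→purine, transversion)
position 4: A→C (purine→pyrimidine, transversion)
position 5: G→T (purine→pyrimidine, transversion)
position 7: A→T (purine→pyrimidine, transversion)
position 8: A→T (purine→pyrimidine, transversion)
position 9: C→G (pyrimidine→purine, transversion)
position 10: A→G (purine→purine, transition)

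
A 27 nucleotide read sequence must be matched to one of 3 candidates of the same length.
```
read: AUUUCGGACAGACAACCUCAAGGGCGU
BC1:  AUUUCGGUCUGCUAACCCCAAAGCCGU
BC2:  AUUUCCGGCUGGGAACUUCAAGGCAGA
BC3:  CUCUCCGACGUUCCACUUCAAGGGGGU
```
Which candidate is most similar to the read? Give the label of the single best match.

BC1 differs at 7 positions; BC2 differs at 9 positions; BC3 differs at 9 positions. The closest is BC1.

BC1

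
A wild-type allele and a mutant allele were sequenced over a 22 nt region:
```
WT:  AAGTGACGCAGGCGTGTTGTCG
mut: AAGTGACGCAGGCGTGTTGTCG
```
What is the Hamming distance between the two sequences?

0

No positions differ; the sequences are identical.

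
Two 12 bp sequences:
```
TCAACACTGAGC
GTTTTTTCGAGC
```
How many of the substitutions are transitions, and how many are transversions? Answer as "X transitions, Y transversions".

Transitions (purine↔purine or pyrimidine↔pyrimidine): 2 C→T, 5 C→T, 7 C→T, 8 T→C.
Transversions (purine↔pyrimidine): 1 T→G, 3 A→T, 4 A→T, 6 A→T.

4 transitions, 4 transversions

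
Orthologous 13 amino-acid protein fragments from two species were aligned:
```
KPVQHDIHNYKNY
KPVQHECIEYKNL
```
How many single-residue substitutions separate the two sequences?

5

The sequences differ at residues 6, 7, 8, 9, 13 (1-based) — 5 in total.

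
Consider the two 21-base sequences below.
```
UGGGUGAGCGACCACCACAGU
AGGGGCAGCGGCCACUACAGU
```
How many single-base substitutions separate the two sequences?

5

The sequences differ at sites 1, 5, 6, 11, 16 (1-based) — 5 in total.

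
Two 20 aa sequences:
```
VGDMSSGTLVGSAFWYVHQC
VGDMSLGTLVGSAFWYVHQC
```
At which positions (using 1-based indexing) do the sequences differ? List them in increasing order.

Differences at position 6 (S→L).

6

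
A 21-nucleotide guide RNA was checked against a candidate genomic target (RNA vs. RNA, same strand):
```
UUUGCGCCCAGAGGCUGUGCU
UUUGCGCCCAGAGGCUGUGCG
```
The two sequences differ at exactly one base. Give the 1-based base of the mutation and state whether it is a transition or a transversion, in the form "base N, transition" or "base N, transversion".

base 21, transversion

Base 21 changes U→G. U is a pyrimidine and G is a purine, so this is a transversion.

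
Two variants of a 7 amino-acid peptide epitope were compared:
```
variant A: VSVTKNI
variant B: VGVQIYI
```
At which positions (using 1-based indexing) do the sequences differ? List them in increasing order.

2, 4, 5, 6

Scanning 1-based: 2: S/G; 4: T/Q; 5: K/I; 6: N/Y.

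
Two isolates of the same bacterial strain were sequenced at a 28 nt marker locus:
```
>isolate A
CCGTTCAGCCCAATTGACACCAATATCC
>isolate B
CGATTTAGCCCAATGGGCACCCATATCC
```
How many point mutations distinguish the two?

6

The sequences differ at positions 2, 3, 6, 15, 17, 22 (1-based) — 6 in total.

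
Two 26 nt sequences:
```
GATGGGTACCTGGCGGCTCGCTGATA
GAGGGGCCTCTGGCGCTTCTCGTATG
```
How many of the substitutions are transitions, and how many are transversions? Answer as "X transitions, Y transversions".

Mismatches (1-based):
position 3: T→G (pyrimidine→purine, transversion)
position 7: T→C (pyrimidine→pyrimidine, transition)
position 8: A→C (purine→pyrimidine, transversion)
position 9: C→T (pyrimidine→pyrimidine, transition)
position 16: G→C (purine→pyrimidine, transversion)
position 17: C→T (pyrimidine→pyrimidine, transition)
position 20: G→T (purine→pyrimidine, transversion)
position 22: T→G (pyrimidine→purine, transversion)
position 23: G→T (purine→pyrimidine, transversion)
position 26: A→G (purine→purine, transition)

4 transitions, 6 transversions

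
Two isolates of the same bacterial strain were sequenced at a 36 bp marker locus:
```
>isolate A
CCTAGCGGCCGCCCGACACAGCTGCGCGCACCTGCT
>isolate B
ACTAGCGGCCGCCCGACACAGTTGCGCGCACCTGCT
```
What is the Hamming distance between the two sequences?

Comparing position by position, 2 positions differ: 1 (C/A), 22 (C/T).

2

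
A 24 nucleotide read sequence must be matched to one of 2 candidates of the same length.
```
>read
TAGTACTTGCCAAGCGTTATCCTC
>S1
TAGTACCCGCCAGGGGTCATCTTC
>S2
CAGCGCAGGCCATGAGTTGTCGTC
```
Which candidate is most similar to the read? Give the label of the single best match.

Hamming distances to read — S1: 6; S2: 9.
Smallest is S1 with 6 mismatches.

S1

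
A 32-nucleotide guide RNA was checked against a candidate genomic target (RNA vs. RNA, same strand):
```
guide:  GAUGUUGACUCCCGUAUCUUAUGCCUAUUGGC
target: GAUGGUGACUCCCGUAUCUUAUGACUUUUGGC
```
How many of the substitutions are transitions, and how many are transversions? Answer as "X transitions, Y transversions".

Mismatches (1-based):
site 5: U→G (pyrimidine→purine, transversion)
site 24: C→A (pyrimidine→purine, transversion)
site 27: A→U (purine→pyrimidine, transversion)

0 transitions, 3 transversions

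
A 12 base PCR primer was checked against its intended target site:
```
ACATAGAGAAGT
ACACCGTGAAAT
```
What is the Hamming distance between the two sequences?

4

The sequences differ at positions 4, 5, 7, 11 (1-based) — 4 in total.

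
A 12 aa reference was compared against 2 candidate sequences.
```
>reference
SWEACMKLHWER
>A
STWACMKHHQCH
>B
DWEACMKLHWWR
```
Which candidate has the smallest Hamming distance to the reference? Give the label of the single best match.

Hamming distances to reference — A: 6; B: 2.
Smallest is B with 2 mismatches.

B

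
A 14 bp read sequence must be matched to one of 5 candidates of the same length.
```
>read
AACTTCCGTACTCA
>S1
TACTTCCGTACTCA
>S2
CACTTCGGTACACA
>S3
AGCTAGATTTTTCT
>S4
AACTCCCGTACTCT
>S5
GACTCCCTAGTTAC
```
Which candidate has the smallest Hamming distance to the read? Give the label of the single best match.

S1

Hamming distances to read — S1: 1; S2: 3; S3: 8; S4: 2; S5: 8.
Smallest is S1 with 1 mismatch.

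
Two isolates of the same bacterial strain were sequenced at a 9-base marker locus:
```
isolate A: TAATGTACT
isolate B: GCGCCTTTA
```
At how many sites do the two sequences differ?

8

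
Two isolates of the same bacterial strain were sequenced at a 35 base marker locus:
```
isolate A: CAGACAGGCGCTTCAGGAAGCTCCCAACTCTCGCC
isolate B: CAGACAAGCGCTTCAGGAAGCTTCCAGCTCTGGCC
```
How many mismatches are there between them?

4

The sequences differ at positions 7, 23, 27, 32 (1-based) — 4 in total.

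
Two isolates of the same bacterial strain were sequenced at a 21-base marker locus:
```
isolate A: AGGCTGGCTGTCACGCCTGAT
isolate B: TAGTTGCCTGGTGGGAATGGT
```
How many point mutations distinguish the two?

11

The sequences differ at bases 1, 2, 4, 7, 11, 12, 13, 14, 16, 17, 20 (1-based) — 11 in total.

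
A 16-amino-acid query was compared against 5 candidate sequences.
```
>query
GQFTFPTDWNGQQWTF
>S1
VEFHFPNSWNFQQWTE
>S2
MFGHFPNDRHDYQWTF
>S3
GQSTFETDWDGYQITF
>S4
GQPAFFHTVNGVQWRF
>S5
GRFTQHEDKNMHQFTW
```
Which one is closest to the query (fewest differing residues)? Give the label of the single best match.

Hamming distances to query — S1: 7; S2: 9; S3: 5; S4: 8; S5: 9.
Smallest is S3 with 5 mismatches.

S3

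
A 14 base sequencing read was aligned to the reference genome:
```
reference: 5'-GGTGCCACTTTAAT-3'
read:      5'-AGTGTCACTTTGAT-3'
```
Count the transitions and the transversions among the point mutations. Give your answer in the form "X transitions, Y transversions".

3 transitions, 0 transversions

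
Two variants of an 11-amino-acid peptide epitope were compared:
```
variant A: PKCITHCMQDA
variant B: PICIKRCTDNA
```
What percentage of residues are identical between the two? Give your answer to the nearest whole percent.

45%

6 positions differ (2, 5, 6, 8, 9, 10), so 5 of 11 match: 5/11 = 45.45%.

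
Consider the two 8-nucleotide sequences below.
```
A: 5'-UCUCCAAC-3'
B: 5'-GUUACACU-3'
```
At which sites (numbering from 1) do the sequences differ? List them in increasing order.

Scanning 1-based: 1: U/G; 2: C/U; 4: C/A; 7: A/C; 8: C/U.

1, 2, 4, 7, 8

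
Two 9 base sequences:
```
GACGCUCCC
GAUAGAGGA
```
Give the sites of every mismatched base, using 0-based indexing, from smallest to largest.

2, 3, 4, 5, 6, 7, 8

Differences at site 2 (C→U), site 3 (G→A), site 4 (C→G), site 5 (U→A), site 6 (C→G), site 7 (C→G), site 8 (C→A).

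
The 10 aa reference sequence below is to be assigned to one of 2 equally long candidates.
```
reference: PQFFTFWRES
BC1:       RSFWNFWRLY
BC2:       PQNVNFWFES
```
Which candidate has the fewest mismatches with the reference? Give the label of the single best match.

BC2

Hamming distances to reference — BC1: 6; BC2: 4.
Smallest is BC2 with 4 mismatches.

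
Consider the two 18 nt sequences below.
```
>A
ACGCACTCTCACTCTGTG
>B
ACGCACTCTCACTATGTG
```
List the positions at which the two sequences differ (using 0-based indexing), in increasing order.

Scanning 0-based: 13: C/A.

13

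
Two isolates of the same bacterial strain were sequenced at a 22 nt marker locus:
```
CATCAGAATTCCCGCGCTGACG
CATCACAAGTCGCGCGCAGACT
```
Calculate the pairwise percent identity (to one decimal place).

77.3%

Mismatches at positions 6, 9, 12, 18, 22 (1-based): 5 of 22.
Identical positions: 17/22 = 77.27% → 77.3%.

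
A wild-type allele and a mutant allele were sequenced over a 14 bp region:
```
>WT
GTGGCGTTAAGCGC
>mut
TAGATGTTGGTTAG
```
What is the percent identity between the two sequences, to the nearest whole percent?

29%

Mismatches at positions 1, 2, 4, 5, 9, 10, 11, 12, 13, 14 (1-based): 10 of 14.
Identical positions: 4/14 = 28.57% → 29%.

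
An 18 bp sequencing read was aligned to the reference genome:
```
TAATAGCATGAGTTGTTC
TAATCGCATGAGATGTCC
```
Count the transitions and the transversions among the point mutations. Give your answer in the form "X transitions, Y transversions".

1 transition, 2 transversions

Transitions (purine↔purine or pyrimidine↔pyrimidine): 17 T→C.
Transversions (purine↔pyrimidine): 5 A→C, 13 T→A.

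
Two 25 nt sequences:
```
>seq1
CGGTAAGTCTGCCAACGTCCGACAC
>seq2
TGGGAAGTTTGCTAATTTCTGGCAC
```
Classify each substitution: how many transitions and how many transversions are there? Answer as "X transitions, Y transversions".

6 transitions, 2 transversions

Transitions (purine↔purine or pyrimidine↔pyrimidine): 1 C→T, 9 C→T, 13 C→T, 16 C→T, 20 C→T, 22 A→G.
Transversions (purine↔pyrimidine): 4 T→G, 17 G→T.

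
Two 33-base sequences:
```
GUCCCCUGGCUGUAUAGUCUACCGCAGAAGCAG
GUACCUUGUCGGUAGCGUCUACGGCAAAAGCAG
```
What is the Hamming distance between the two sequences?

8

The sequences differ at positions 3, 6, 9, 11, 15, 16, 23, 27 (1-based) — 8 in total.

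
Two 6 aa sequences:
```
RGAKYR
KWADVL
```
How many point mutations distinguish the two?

Mismatches (1-based): position 1: R→K; position 2: G→W; position 4: K→D; position 5: Y→V; position 6: R→L.

5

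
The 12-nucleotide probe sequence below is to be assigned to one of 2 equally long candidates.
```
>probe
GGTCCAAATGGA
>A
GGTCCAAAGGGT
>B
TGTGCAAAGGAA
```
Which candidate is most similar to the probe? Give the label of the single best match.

A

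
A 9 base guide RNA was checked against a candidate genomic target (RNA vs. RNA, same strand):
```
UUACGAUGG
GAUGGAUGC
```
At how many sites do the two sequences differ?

5

The sequences differ at sites 1, 2, 3, 4, 9 (1-based) — 5 in total.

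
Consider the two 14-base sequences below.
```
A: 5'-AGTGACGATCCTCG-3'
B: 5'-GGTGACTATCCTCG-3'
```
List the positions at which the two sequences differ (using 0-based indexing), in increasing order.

0, 6

Scanning 0-based: 0: A/G; 6: G/T.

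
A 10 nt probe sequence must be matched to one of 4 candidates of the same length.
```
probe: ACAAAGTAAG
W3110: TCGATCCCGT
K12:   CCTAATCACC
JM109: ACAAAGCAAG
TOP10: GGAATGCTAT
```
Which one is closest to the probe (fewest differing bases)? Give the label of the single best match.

W3110 differs at 8 bases; K12 differs at 6 bases; JM109 differs at 1 base; TOP10 differs at 6 bases. The closest is JM109.

JM109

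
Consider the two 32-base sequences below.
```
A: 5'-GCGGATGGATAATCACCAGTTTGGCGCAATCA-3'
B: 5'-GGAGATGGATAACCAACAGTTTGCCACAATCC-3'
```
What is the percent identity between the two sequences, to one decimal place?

Mismatches at positions 2, 3, 13, 16, 24, 26, 32 (1-based): 7 of 32.
Identical positions: 25/32 = 78.12% → 78.1%.

78.1%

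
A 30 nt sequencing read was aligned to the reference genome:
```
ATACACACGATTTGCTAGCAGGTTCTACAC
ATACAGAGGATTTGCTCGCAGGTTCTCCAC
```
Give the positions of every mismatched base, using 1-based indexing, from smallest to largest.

Scanning 1-based: 6: C/G; 8: C/G; 17: A/C; 27: A/C.

6, 8, 17, 27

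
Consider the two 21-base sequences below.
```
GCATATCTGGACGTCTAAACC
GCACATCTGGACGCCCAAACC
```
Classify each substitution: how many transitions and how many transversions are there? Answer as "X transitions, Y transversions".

3 transitions, 0 transversions

Transitions (purine↔purine or pyrimidine↔pyrimidine): 4 T→C, 14 T→C, 16 T→C.
Transversions (purine↔pyrimidine): none.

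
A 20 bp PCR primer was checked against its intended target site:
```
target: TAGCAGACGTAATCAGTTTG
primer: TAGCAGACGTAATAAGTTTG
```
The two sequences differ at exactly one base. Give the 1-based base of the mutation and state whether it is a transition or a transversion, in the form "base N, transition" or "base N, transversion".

Base 14 changes C→A. C is a pyrimidine and A is a purine, so this is a transversion.

base 14, transversion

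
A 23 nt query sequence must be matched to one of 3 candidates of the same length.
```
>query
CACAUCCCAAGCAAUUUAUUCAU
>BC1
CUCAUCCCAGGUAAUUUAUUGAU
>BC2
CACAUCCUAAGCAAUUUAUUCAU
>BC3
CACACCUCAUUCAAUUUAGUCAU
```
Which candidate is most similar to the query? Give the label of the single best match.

BC2

Hamming distances to query — BC1: 4; BC2: 1; BC3: 5.
Smallest is BC2 with 1 mismatch.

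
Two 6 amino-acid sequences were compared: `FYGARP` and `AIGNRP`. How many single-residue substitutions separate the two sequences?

Comparing position by position, 3 residues differ: 1 (F/A), 2 (Y/I), 4 (A/N).

3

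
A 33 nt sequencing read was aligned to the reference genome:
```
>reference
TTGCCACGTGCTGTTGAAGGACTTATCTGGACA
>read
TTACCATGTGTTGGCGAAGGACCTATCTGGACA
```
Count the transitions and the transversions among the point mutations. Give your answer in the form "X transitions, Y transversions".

5 transitions, 1 transversion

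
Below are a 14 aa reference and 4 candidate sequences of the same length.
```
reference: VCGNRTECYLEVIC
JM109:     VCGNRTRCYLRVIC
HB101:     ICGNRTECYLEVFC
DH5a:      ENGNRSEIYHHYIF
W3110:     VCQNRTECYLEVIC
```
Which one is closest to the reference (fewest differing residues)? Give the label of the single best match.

JM109 differs at 2 residues; HB101 differs at 2 residues; DH5a differs at 8 residues; W3110 differs at 1 residue. The closest is W3110.

W3110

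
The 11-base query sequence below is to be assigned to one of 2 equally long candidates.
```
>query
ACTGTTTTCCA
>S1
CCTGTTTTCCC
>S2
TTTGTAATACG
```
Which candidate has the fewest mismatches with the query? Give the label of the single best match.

Hamming distances to query — S1: 2; S2: 6.
Smallest is S1 with 2 mismatches.

S1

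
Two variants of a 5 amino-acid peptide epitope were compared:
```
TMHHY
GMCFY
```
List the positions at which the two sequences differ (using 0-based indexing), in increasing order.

Scanning 0-based: 0: T/G; 2: H/C; 3: H/F.

0, 2, 3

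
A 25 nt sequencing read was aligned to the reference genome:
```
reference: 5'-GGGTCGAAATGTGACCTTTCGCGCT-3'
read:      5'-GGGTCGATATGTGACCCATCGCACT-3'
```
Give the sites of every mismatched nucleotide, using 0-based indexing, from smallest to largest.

Differences at site 7 (A→T), site 16 (T→C), site 17 (T→A), site 22 (G→A).

7, 16, 17, 22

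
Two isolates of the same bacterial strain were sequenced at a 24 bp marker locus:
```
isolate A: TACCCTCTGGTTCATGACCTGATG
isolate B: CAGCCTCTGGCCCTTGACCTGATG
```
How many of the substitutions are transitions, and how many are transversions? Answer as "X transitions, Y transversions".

3 transitions, 2 transversions

Mismatches (1-based):
position 1: T→C (pyrimidine→pyrimidine, transition)
position 3: C→G (pyrimidine→purine, transversion)
position 11: T→C (pyrimidine→pyrimidine, transition)
position 12: T→C (pyrimidine→pyrimidine, transition)
position 14: A→T (purine→pyrimidine, transversion)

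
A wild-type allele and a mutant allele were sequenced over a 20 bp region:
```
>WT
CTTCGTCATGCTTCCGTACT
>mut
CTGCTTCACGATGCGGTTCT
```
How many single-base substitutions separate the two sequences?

7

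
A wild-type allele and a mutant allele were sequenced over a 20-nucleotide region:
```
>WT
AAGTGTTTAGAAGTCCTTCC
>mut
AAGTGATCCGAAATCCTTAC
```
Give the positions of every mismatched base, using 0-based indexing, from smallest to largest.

Scanning 0-based: 5: T/A; 7: T/C; 8: A/C; 12: G/A; 18: C/A.

5, 7, 8, 12, 18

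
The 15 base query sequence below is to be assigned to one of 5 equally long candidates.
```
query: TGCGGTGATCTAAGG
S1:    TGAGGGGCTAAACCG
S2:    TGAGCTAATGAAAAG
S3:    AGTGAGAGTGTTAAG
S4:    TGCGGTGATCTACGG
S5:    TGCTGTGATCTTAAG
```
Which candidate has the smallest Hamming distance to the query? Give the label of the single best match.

Hamming distances to query — S1: 7; S2: 6; S3: 9; S4: 1; S5: 3.
Smallest is S4 with 1 mismatch.

S4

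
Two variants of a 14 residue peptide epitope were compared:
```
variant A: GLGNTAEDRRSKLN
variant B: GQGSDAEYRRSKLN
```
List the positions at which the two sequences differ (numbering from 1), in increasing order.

Differences at position 2 (L→Q), position 4 (N→S), position 5 (T→D), position 8 (D→Y).

2, 4, 5, 8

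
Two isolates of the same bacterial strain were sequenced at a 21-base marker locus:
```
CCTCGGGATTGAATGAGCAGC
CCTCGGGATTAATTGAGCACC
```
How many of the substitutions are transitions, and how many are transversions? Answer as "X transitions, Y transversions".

1 transition, 2 transversions

Mismatches (1-based):
site 11: G→A (purine→purine, transition)
site 13: A→T (purine→pyrimidine, transversion)
site 20: G→C (purine→pyrimidine, transversion)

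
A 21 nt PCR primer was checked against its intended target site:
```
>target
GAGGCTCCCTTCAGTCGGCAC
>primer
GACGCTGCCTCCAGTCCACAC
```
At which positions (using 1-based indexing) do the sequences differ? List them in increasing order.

3, 7, 11, 17, 18

Differences at position 3 (G→C), position 7 (C→G), position 11 (T→C), position 17 (G→C), position 18 (G→A).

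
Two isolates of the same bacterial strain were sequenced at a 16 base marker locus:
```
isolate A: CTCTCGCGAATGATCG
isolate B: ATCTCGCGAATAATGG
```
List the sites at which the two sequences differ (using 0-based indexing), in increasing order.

Differences at site 0 (C→A), site 11 (G→A), site 14 (C→G).

0, 11, 14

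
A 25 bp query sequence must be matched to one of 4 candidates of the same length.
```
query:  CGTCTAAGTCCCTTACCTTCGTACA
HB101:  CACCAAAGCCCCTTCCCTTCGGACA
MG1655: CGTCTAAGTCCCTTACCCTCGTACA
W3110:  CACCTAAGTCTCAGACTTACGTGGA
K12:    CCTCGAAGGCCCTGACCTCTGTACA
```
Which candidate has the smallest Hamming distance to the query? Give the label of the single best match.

MG1655

Hamming distances to query — HB101: 6; MG1655: 1; W3110: 9; K12: 6.
Smallest is MG1655 with 1 mismatch.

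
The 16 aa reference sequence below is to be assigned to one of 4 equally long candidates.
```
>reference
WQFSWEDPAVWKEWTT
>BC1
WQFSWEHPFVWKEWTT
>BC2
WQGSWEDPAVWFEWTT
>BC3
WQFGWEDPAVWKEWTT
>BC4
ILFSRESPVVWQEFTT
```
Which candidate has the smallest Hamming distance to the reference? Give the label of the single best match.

Hamming distances to reference — BC1: 2; BC2: 2; BC3: 1; BC4: 7.
Smallest is BC3 with 1 mismatch.

BC3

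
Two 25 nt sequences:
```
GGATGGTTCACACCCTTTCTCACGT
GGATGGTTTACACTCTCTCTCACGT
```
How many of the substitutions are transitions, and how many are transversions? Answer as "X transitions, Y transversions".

Mismatches (1-based):
base 9: C→T (pyrimidine→pyrimidine, transition)
base 14: C→T (pyrimidine→pyrimidine, transition)
base 17: T→C (pyrimidine→pyrimidine, transition)

3 transitions, 0 transversions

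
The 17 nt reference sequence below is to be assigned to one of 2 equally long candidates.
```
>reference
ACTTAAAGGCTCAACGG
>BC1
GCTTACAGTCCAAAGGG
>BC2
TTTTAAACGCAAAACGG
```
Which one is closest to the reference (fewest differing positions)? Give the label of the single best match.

BC1 differs at 6 positions; BC2 differs at 5 positions. The closest is BC2.

BC2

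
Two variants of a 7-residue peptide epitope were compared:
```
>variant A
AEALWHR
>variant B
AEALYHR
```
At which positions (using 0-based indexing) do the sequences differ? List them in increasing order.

4

Differences at position 4 (W→Y).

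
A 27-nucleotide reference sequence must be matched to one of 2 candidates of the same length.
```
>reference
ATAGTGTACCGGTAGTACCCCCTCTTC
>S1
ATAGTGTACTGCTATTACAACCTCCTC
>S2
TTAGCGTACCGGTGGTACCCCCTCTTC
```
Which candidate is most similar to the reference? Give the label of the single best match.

S2

S1 differs at 6 positions; S2 differs at 3 positions. The closest is S2.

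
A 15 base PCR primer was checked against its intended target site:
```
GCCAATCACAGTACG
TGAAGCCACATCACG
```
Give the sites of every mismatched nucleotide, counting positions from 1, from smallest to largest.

Scanning 1-based: 1: G/T; 2: C/G; 3: C/A; 5: A/G; 6: T/C; 11: G/T; 12: T/C.

1, 2, 3, 5, 6, 11, 12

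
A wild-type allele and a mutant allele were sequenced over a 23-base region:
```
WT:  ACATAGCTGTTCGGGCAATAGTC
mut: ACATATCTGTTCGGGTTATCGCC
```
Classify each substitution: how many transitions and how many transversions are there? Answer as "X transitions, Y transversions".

Mismatches (1-based):
position 6: G→T (purine→pyrimidine, transversion)
position 16: C→T (pyrimidine→pyrimidine, transition)
position 17: A→T (purine→pyrimidine, transversion)
position 20: A→C (purine→pyrimidine, transversion)
position 22: T→C (pyrimidine→pyrimidine, transition)

2 transitions, 3 transversions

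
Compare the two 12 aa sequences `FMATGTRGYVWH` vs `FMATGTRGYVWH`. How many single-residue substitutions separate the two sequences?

The two sequences are identical at every position.

0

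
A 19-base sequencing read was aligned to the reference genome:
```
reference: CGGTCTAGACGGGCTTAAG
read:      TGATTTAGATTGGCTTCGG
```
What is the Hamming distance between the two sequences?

7

The sequences differ at sites 1, 3, 5, 10, 11, 17, 18 (1-based) — 7 in total.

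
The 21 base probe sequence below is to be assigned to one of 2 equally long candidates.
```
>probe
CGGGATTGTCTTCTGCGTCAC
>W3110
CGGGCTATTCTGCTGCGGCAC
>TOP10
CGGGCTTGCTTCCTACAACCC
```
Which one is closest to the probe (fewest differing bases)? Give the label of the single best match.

W3110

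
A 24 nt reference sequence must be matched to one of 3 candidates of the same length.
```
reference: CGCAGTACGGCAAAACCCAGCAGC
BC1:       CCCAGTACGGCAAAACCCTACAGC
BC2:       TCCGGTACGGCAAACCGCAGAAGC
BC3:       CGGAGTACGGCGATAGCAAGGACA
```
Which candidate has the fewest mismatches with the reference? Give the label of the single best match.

Hamming distances to reference — BC1: 3; BC2: 6; BC3: 8.
Smallest is BC1 with 3 mismatches.

BC1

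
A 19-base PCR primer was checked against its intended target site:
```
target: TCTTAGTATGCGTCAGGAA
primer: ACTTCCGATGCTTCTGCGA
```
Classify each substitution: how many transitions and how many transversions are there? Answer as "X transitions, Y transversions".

Transitions (purine↔purine or pyrimidine↔pyrimidine): 18 A→G.
Transversions (purine↔pyrimidine): 1 T→A, 5 A→C, 6 G→C, 7 T→G, 12 G→T, 15 A→T, 17 G→C.

1 transition, 7 transversions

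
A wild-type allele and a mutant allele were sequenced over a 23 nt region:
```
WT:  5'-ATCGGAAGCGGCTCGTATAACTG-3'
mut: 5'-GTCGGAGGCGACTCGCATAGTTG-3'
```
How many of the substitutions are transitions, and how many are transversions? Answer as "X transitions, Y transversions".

6 transitions, 0 transversions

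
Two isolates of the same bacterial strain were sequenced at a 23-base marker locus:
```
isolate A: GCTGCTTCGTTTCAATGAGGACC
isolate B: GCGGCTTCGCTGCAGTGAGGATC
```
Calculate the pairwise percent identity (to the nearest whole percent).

78%

5 positions differ (3, 10, 12, 15, 22), so 18 of 23 match: 18/23 = 78.26%.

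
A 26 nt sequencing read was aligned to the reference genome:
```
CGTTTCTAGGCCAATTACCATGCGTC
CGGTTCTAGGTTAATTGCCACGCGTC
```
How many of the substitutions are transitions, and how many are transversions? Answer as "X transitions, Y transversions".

4 transitions, 1 transversion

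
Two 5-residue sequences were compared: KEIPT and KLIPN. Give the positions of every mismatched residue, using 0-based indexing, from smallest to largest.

Differences at position 1 (E→L), position 4 (T→N).

1, 4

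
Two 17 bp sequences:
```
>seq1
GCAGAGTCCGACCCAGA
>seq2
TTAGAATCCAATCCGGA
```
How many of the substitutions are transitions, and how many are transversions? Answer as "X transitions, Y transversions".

5 transitions, 1 transversion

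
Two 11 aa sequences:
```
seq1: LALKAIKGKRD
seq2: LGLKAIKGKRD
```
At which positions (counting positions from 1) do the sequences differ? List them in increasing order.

Differences at position 2 (A→G).

2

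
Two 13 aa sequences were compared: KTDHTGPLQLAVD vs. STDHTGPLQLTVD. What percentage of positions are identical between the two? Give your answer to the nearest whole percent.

85%

Mismatches at positions 1, 11 (1-based): 2 of 13.
Identical positions: 11/13 = 84.62% → 85%.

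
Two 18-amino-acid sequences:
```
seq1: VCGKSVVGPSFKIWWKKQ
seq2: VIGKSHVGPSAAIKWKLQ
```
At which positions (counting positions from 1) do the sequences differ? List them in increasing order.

2, 6, 11, 12, 14, 17

Scanning 1-based: 2: C/I; 6: V/H; 11: F/A; 12: K/A; 14: W/K; 17: K/L.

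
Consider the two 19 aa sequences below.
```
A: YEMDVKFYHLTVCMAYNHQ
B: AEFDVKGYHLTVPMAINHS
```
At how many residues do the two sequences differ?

The sequences differ at residues 1, 3, 7, 13, 16, 19 (1-based) — 6 in total.

6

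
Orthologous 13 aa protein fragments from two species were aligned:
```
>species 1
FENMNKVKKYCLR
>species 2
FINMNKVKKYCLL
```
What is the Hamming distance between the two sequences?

2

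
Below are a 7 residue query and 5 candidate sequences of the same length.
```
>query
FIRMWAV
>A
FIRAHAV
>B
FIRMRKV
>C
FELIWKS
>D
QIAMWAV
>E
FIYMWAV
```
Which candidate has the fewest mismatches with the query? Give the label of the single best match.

E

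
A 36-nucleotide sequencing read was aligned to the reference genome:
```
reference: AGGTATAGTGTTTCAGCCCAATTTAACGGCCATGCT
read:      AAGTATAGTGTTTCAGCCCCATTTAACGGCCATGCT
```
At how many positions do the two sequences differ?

The sequences differ at positions 2, 20 (1-based) — 2 in total.

2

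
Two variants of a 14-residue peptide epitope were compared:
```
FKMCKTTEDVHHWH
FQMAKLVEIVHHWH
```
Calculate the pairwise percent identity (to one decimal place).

Mismatches at positions 2, 4, 6, 7, 9 (1-based): 5 of 14.
Identical positions: 9/14 = 64.29% → 64.3%.

64.3%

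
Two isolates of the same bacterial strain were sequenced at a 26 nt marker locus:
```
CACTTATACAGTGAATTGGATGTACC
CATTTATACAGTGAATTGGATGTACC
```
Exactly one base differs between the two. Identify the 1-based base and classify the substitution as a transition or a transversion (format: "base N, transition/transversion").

base 3, transition

The sequences differ only at base 3: C→T (pyrimidine→pyrimidine), a transition.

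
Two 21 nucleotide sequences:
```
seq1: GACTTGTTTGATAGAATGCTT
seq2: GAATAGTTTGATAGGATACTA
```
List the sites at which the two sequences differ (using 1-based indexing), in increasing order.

3, 5, 15, 18, 21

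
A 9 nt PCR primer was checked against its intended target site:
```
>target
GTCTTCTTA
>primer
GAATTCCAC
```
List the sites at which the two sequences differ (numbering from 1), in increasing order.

2, 3, 7, 8, 9

Scanning 1-based: 2: T/A; 3: C/A; 7: T/C; 8: T/A; 9: A/C.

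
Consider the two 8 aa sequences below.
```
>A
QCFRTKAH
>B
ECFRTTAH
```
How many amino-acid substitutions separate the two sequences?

The sequences differ at residues 1, 6 (1-based) — 2 in total.

2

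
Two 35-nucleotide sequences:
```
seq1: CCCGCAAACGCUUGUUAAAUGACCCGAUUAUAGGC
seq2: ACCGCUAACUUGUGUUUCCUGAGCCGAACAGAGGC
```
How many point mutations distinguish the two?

12

Comparing position by position, 12 positions differ: 1 (C/A), 6 (A/U), 10 (G/U), 11 (C/U), 12 (U/G), 17 (A/U), 18 (A/C), 19 (A/C), 23 (C/G), 28 (U/A), 29 (U/C), 31 (U/G).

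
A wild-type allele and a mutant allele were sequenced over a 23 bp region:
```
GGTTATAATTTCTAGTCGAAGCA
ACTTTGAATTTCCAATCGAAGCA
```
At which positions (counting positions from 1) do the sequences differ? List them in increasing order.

Scanning 1-based: 1: G/A; 2: G/C; 5: A/T; 6: T/G; 13: T/C; 15: G/A.

1, 2, 5, 6, 13, 15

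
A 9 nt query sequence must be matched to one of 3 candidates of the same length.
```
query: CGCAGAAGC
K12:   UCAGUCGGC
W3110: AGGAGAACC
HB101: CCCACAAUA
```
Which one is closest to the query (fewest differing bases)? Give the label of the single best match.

K12 differs at 7 bases; W3110 differs at 3 bases; HB101 differs at 4 bases. The closest is W3110.

W3110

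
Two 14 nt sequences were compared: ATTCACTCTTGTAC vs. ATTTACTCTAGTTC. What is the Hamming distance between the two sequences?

Mismatches (1-based): site 4: C→T; site 10: T→A; site 13: A→T.

3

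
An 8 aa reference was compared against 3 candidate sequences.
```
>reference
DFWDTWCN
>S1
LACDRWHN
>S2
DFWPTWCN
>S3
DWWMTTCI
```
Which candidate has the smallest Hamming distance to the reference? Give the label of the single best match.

S2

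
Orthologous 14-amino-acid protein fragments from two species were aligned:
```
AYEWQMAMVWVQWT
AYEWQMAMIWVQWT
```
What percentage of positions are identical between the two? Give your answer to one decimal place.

92.9%

1 position differs (9), so 13 of 14 match: 13/14 = 92.86%.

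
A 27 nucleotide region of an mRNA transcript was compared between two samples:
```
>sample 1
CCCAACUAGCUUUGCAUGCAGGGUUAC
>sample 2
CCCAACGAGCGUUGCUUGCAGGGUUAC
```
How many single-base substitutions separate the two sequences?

3

Comparing position by position, 3 bases differ: 7 (U/G), 11 (U/G), 16 (A/U).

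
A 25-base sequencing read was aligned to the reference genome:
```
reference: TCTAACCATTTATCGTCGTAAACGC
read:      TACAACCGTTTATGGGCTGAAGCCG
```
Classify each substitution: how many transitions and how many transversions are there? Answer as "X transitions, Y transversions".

3 transitions, 7 transversions

Mismatches (1-based):
base 2: C→A (pyrimidine→purine, transversion)
base 3: T→C (pyrimidine→pyrimidine, transition)
base 8: A→G (purine→purine, transition)
base 14: C→G (pyrimidine→purine, transversion)
base 16: T→G (pyrimidine→purine, transversion)
base 18: G→T (purine→pyrimidine, transversion)
base 19: T→G (pyrimidine→purine, transversion)
base 22: A→G (purine→purine, transition)
base 24: G→C (purine→pyrimidine, transversion)
base 25: C→G (pyrimidine→purine, transversion)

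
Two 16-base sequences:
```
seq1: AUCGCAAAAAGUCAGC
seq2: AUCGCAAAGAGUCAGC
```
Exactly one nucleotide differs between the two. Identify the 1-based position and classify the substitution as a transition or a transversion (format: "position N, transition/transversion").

position 9, transition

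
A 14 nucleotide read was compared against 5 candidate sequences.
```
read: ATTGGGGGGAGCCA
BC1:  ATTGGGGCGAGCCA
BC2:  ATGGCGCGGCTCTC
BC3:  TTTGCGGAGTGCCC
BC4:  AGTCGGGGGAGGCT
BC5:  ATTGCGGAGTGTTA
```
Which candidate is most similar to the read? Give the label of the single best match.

BC1

Hamming distances to read — BC1: 1; BC2: 7; BC3: 5; BC4: 4; BC5: 5.
Smallest is BC1 with 1 mismatch.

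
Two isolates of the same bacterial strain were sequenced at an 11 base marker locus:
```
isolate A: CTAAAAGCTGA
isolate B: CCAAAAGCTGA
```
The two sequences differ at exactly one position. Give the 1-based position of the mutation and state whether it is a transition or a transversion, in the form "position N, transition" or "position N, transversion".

The sequences differ only at position 2: T→C (pyrimidine→pyrimidine), a transition.

position 2, transition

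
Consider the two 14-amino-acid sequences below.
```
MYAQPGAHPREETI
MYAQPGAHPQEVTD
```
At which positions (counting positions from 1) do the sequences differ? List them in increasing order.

Differences at position 10 (R→Q), position 12 (E→V), position 14 (I→D).

10, 12, 14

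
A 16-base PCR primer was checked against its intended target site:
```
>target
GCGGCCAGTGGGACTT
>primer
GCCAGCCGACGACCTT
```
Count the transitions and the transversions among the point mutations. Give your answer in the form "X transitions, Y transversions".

2 transitions, 6 transversions

Mismatches (1-based):
site 3: G→C (purine→pyrimidine, transversion)
site 4: G→A (purine→purine, transition)
site 5: C→G (pyrimidine→purine, transversion)
site 7: A→C (purine→pyrimidine, transversion)
site 9: T→A (pyrimidine→purine, transversion)
site 10: G→C (purine→pyrimidine, transversion)
site 12: G→A (purine→purine, transition)
site 13: A→C (purine→pyrimidine, transversion)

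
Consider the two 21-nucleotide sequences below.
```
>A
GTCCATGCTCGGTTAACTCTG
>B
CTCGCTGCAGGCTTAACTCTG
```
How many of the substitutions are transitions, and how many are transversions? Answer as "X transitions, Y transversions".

0 transitions, 6 transversions

Transitions (purine↔purine or pyrimidine↔pyrimidine): none.
Transversions (purine↔pyrimidine): 1 G→C, 4 C→G, 5 A→C, 9 T→A, 10 C→G, 12 G→C.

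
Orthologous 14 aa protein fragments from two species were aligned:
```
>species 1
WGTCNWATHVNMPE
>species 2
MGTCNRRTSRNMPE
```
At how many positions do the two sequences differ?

The sequences differ at positions 1, 6, 7, 9, 10 (1-based) — 5 in total.

5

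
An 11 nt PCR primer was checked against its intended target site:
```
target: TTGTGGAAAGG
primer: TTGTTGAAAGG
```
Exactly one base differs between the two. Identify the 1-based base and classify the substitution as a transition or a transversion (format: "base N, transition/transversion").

base 5, transversion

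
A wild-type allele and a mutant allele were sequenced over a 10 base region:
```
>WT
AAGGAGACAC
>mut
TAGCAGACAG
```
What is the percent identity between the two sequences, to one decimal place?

Mismatches at positions 1, 4, 10 (1-based): 3 of 10.
Identical positions: 7/10 = 70% → 70.0%.

70.0%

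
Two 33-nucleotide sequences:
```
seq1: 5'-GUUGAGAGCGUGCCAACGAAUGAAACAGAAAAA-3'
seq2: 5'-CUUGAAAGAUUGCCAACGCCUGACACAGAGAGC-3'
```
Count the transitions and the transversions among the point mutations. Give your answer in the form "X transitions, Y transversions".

3 transitions, 7 transversions

Transitions (purine↔purine or pyrimidine↔pyrimidine): 6 G→A, 30 A→G, 32 A→G.
Transversions (purine↔pyrimidine): 1 G→C, 9 C→A, 10 G→U, 19 A→C, 20 A→C, 24 A→C, 33 A→C.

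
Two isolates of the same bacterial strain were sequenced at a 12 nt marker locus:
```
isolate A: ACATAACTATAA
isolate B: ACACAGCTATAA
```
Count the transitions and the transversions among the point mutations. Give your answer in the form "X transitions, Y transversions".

Mismatches (1-based):
site 4: T→C (pyrimidine→pyrimidine, transition)
site 6: A→G (purine→purine, transition)

2 transitions, 0 transversions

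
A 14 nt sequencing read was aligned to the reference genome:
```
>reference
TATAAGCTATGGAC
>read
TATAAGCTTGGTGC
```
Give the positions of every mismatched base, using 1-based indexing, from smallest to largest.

Scanning 1-based: 9: A/T; 10: T/G; 12: G/T; 13: A/G.

9, 10, 12, 13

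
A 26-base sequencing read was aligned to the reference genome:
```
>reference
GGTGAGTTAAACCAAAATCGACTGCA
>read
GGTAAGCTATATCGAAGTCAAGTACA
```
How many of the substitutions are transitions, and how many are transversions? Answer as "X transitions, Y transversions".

7 transitions, 2 transversions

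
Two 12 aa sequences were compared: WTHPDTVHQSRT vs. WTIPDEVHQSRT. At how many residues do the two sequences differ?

2

Mismatches (1-based): residue 3: H→I; residue 6: T→E.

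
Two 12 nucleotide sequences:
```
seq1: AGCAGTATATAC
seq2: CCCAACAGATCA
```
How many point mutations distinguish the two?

The sequences differ at positions 1, 2, 5, 6, 8, 11, 12 (1-based) — 7 in total.

7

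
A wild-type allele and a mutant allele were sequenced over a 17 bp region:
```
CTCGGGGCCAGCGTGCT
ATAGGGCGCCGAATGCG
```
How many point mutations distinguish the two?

8

The sequences differ at bases 1, 3, 7, 8, 10, 12, 13, 17 (1-based) — 8 in total.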